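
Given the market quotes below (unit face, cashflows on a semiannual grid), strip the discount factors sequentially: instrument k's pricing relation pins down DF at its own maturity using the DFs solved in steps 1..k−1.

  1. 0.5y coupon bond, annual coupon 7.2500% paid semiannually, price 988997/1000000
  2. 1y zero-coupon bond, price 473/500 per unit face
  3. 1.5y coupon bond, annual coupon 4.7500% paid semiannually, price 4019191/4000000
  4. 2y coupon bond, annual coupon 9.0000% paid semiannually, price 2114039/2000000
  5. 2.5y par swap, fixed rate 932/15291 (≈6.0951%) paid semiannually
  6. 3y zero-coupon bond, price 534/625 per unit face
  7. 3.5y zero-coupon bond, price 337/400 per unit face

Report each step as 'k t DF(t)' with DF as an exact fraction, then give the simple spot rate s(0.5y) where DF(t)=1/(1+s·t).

1 1/2 1193/1250
2 1 473/500
3 3/2 4687/5000
4 2 8893/10000
5 5/2 4301/5000
6 3 534/625
7 7/2 337/400
s(0.5y) = (1/(1193/1250) − 1)/(1/2) = 114/1193 ≈ 9.5557%

step 1 [0.5y] bond c/2=29/800: DF=(988997/1000000 − 29/800·(0))/(1+29/800) = 1193/1250 ≈ 0.954400
step 2 [1y] zero: DF = P = 473/500 ≈ 0.946000
step 3 [1.5y] bond c/2=19/800: DF=(4019191/4000000 − 19/800·(0.954400+0.946000))/(1+19/800) = 4687/5000 ≈ 0.937400
step 4 [2y] bond c/2=9/200: DF=(2114039/2000000 − 9/200·(0.954400+0.946000+0.937400))/(1+9/200) = 8893/10000 ≈ 0.889300
step 5 [2.5y] swap r/2=466/15291: DF=(1 − 466/15291·(0.954400+0.946000+0.937400+0.889300))/(1+466/15291) = 4301/5000 ≈ 0.860200
step 6 [3y] zero: DF = P = 534/625 ≈ 0.854400
step 7 [3.5y] zero: DF = P = 337/400 ≈ 0.842500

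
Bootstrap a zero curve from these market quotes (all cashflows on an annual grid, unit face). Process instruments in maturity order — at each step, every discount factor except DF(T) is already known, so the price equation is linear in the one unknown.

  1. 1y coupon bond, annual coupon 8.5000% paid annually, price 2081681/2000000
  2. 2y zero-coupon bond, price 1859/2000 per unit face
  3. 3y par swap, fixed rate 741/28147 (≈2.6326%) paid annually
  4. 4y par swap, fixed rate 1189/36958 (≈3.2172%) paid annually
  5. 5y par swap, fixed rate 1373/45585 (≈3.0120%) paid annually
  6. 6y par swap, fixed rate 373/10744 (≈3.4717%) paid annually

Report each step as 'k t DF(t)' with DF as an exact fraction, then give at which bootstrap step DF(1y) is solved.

1 1 9593/10000
2 2 1859/2000
3 3 9259/10000
4 4 8811/10000
5 5 8627/10000
6 6 1627/2000
DF(1y) is solved at step 1

step 1 [1y] bond c/1=17/200: DF=(2081681/2000000 − 17/200·(0))/(1+17/200) = 9593/10000 ≈ 0.959300
step 2 [2y] zero: DF = P = 1859/2000 ≈ 0.929500
step 3 [3y] swap r/1=741/28147: DF=(1 − 741/28147·(0.959300+0.929500))/(1+741/28147) = 9259/10000 ≈ 0.925900
step 4 [4y] swap r/1=1189/36958: DF=(1 − 1189/36958·(0.959300+0.929500+0.925900))/(1+1189/36958) = 8811/10000 ≈ 0.881100
step 5 [5y] swap r/1=1373/45585: DF=(1 − 1373/45585·(0.959300+0.929500+0.925900+0.881100))/(1+1373/45585) = 8627/10000 ≈ 0.862700
step 6 [6y] swap r/1=373/10744: DF=(1 − 373/10744·(0.959300+0.929500+0.925900+0.881100+0.862700))/(1+373/10744) = 1627/2000 ≈ 0.813500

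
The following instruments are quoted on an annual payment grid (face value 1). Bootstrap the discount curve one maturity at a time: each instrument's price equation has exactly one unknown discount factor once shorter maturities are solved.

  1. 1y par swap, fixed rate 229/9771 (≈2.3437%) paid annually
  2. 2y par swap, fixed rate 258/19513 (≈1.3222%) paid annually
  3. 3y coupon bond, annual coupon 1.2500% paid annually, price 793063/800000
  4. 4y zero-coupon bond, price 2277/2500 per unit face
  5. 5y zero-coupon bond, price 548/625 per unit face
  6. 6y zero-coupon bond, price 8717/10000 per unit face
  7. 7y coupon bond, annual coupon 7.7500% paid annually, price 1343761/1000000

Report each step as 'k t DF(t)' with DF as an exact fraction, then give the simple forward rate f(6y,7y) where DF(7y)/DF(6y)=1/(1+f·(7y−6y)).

step 1 [1y] swap r/1=229/9771: DF=(1 − 229/9771·(0))/(1+229/9771) = 9771/10000 ≈ 0.977100
step 2 [2y] swap r/1=258/19513: DF=(1 − 258/19513·(0.977100))/(1+258/19513) = 4871/5000 ≈ 0.974200
step 3 [3y] bond c/1=1/80: DF=(793063/800000 − 1/80·(0.977100+0.974200))/(1+1/80) = 191/200 ≈ 0.955000
step 4 [4y] zero: DF = P = 2277/2500 ≈ 0.910800
step 5 [5y] zero: DF = P = 548/625 ≈ 0.876800
step 6 [6y] zero: DF = P = 8717/10000 ≈ 0.871700
step 7 [7y] bond c/1=31/400: DF=(1343761/1000000 − 31/400·(0.977100+0.974200+0.955000+0.910800+0.876800+0.871700))/(1+31/400) = 2117/2500 ≈ 0.846800

1 1 9771/10000
2 2 4871/5000
3 3 191/200
4 4 2277/2500
5 5 548/625
6 6 8717/10000
7 7 2117/2500
f(6y,7y) = ((8717/10000)/(2117/2500) − 1)/(1) = 249/8468 ≈ 2.9405%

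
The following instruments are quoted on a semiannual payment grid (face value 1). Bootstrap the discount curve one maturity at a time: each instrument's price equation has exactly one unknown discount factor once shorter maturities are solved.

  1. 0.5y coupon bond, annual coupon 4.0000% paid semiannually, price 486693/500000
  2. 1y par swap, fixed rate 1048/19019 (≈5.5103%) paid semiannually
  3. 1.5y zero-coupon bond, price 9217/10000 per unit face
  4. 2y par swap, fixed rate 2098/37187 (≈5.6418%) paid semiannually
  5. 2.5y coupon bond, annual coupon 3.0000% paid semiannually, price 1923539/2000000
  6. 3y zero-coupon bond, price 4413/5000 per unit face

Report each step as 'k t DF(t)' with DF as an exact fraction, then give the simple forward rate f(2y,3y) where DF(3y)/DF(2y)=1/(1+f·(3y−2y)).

step 1 [0.5y] bond c/2=1/50: DF=(486693/500000 − 1/50·(0))/(1+1/50) = 9543/10000 ≈ 0.954300
step 2 [1y] swap r/2=524/19019: DF=(1 − 524/19019·(0.954300))/(1+524/19019) = 2369/2500 ≈ 0.947600
step 3 [1.5y] zero: DF = P = 9217/10000 ≈ 0.921700
step 4 [2y] swap r/2=1049/37187: DF=(1 − 1049/37187·(0.954300+0.947600+0.921700))/(1+1049/37187) = 8951/10000 ≈ 0.895100
step 5 [2.5y] bond c/2=3/200: DF=(1923539/2000000 − 3/200·(0.954300+0.947600+0.921700+0.895100))/(1+3/200) = 4463/5000 ≈ 0.892600
step 6 [3y] zero: DF = P = 4413/5000 ≈ 0.882600

1 1/2 9543/10000
2 1 2369/2500
3 3/2 9217/10000
4 2 8951/10000
5 5/2 4463/5000
6 3 4413/5000
f(2y,3y) = ((8951/10000)/(4413/5000) − 1)/(1) = 125/8826 ≈ 1.4163%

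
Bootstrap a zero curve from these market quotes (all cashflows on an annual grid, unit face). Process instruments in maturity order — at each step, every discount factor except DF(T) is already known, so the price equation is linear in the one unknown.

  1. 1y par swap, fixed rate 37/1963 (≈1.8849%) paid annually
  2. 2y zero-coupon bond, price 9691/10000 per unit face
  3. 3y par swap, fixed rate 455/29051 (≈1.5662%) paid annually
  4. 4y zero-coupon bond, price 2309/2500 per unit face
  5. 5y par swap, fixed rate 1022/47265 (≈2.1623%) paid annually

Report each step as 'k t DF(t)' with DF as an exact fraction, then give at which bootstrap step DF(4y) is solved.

step 1 [1y] swap r/1=37/1963: DF=(1 − 37/1963·(0))/(1+37/1963) = 1963/2000 ≈ 0.981500
step 2 [2y] zero: DF = P = 9691/10000 ≈ 0.969100
step 3 [3y] swap r/1=455/29051: DF=(1 − 455/29051·(0.981500+0.969100))/(1+455/29051) = 1909/2000 ≈ 0.954500
step 4 [4y] zero: DF = P = 2309/2500 ≈ 0.923600
step 5 [5y] swap r/1=1022/47265: DF=(1 − 1022/47265·(0.981500+0.969100+0.954500+0.923600))/(1+1022/47265) = 4489/5000 ≈ 0.897800

1 1 1963/2000
2 2 9691/10000
3 3 1909/2000
4 4 2309/2500
5 5 4489/5000
DF(4y) is solved at step 4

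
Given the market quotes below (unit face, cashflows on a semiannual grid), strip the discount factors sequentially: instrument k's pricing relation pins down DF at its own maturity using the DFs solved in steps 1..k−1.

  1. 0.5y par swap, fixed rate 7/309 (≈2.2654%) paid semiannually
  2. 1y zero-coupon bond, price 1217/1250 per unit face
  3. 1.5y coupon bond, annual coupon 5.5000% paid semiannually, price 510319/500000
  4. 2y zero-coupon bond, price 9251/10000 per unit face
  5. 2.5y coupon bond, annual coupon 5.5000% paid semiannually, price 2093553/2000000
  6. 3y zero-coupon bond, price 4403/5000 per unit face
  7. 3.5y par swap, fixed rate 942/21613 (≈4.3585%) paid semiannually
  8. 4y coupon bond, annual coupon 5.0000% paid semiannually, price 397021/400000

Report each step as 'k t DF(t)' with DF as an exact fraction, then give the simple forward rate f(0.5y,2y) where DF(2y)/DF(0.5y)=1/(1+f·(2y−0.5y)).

step 1 [0.5y] swap r/2=7/618: DF=(1 − 7/618·(0))/(1+7/618) = 618/625 ≈ 0.988800
step 2 [1y] zero: DF = P = 1217/1250 ≈ 0.973600
step 3 [1.5y] bond c/2=11/400: DF=(510319/500000 − 11/400·(0.988800+0.973600))/(1+11/400) = 588/625 ≈ 0.940800
step 4 [2y] zero: DF = P = 9251/10000 ≈ 0.925100
step 5 [2.5y] bond c/2=11/400: DF=(2093553/2000000 − 11/400·(0.988800+0.973600+0.940800+0.925100))/(1+11/400) = 9163/10000 ≈ 0.916300
step 6 [3y] zero: DF = P = 4403/5000 ≈ 0.880600
step 7 [3.5y] swap r/2=471/21613: DF=(1 − 471/21613·(0.988800+0.973600+0.940800+0.925100+0.916300+0.880600))/(1+471/21613) = 8587/10000 ≈ 0.858700
step 8 [4y] bond c/2=1/40: DF=(397021/400000 − 1/40·(0.988800+0.973600+0.940800+0.925100+0.916300+0.880600+0.858700))/(1+1/40) = 4051/5000 ≈ 0.810200

1 1/2 618/625
2 1 1217/1250
3 3/2 588/625
4 2 9251/10000
5 5/2 9163/10000
6 3 4403/5000
7 7/2 8587/10000
8 4 4051/5000
f(0.5y,2y) = ((618/625)/(9251/10000) − 1)/(3/2) = 1274/27753 ≈ 4.5905%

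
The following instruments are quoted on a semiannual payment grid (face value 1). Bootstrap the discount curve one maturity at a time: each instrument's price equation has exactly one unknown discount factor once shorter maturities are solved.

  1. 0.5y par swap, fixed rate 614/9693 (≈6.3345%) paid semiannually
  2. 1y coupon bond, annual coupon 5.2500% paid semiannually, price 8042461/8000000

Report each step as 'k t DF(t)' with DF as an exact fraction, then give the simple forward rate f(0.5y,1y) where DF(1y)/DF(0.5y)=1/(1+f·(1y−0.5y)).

1 1/2 9693/10000
2 1 2387/2500
f(0.5y,1y) = ((9693/10000)/(2387/2500) − 1)/(1/2) = 145/4774 ≈ 3.0373%

step 1 [0.5y] swap r/2=307/9693: DF=(1 − 307/9693·(0))/(1+307/9693) = 9693/10000 ≈ 0.969300
step 2 [1y] bond c/2=21/800: DF=(8042461/8000000 − 21/800·(0.969300))/(1+21/800) = 2387/2500 ≈ 0.954800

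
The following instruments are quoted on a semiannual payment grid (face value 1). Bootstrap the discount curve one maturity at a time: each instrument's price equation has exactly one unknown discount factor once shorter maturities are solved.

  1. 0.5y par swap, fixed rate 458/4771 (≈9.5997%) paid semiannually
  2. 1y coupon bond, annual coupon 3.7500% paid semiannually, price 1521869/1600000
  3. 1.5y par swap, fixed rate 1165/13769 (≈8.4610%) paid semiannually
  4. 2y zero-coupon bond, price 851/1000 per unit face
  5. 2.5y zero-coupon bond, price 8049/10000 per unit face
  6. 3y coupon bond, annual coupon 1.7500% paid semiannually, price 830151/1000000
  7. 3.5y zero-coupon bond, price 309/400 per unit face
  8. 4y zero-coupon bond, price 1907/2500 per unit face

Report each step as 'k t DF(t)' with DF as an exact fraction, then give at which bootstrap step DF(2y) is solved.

step 1 [0.5y] swap r/2=229/4771: DF=(1 − 229/4771·(0))/(1+229/4771) = 4771/5000 ≈ 0.954200
step 2 [1y] bond c/2=3/160: DF=(1521869/1600000 − 3/160·(0.954200))/(1+3/160) = 9161/10000 ≈ 0.916100
step 3 [1.5y] swap r/2=1165/27538: DF=(1 − 1165/27538·(0.954200+0.916100))/(1+1165/27538) = 1767/2000 ≈ 0.883500
step 4 [2y] zero: DF = P = 851/1000 ≈ 0.851000
step 5 [2.5y] zero: DF = P = 8049/10000 ≈ 0.804900
step 6 [3y] bond c/2=7/800: DF=(830151/1000000 − 7/800·(0.954200+0.916100+0.883500+0.851000+0.804900))/(1+7/800) = 7847/10000 ≈ 0.784700
step 7 [3.5y] zero: DF = P = 309/400 ≈ 0.772500
step 8 [4y] zero: DF = P = 1907/2500 ≈ 0.762800

1 1/2 4771/5000
2 1 9161/10000
3 3/2 1767/2000
4 2 851/1000
5 5/2 8049/10000
6 3 7847/10000
7 7/2 309/400
8 4 1907/2500
DF(2y) is solved at step 4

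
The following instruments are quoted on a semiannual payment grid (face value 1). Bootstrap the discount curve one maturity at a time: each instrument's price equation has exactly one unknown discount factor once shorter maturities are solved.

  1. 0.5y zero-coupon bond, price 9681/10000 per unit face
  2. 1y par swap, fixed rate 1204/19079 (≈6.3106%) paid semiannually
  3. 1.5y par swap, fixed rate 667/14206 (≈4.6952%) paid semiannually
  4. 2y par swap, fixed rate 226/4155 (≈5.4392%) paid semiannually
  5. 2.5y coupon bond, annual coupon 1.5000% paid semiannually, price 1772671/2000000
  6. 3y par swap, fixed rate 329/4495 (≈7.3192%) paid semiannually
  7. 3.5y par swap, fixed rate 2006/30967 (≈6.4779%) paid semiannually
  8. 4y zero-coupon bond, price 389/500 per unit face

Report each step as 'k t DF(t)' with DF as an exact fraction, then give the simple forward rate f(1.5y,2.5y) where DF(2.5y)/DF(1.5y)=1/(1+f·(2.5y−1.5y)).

step 1 [0.5y] zero: DF = P = 9681/10000 ≈ 0.968100
step 2 [1y] swap r/2=602/19079: DF=(1 − 602/19079·(0.968100))/(1+602/19079) = 4699/5000 ≈ 0.939800
step 3 [1.5y] swap r/2=667/28412: DF=(1 − 667/28412·(0.968100+0.939800))/(1+667/28412) = 9333/10000 ≈ 0.933300
step 4 [2y] swap r/2=113/4155: DF=(1 − 113/4155·(0.968100+0.939800+0.933300))/(1+113/4155) = 8983/10000 ≈ 0.898300
step 5 [2.5y] bond c/2=3/400: DF=(1772671/2000000 − 3/400·(0.968100+0.939800+0.933300+0.898300))/(1+3/400) = 8519/10000 ≈ 0.851900
step 6 [3y] swap r/2=329/8990: DF=(1 − 329/8990·(0.968100+0.939800+0.933300+0.898300+0.851900))/(1+329/8990) = 4013/5000 ≈ 0.802600
step 7 [3.5y] swap r/2=1003/30967: DF=(1 − 1003/30967·(0.968100+0.939800+0.933300+0.898300+0.851900+0.802600))/(1+1003/30967) = 3997/5000 ≈ 0.799400
step 8 [4y] zero: DF = P = 389/500 ≈ 0.778000

1 1/2 9681/10000
2 1 4699/5000
3 3/2 9333/10000
4 2 8983/10000
5 5/2 8519/10000
6 3 4013/5000
7 7/2 3997/5000
8 4 389/500
f(1.5y,2.5y) = ((9333/10000)/(8519/10000) − 1)/(1) = 814/8519 ≈ 9.5551%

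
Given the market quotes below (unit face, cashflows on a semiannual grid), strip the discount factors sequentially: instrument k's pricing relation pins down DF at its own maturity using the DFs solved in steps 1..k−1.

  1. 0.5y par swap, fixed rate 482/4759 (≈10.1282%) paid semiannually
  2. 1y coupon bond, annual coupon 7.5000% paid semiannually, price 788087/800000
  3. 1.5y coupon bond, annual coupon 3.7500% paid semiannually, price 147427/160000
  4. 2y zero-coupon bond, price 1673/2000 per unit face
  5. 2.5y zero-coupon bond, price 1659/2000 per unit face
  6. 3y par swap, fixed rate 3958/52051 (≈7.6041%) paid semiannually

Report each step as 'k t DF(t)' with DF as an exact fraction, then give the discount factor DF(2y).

1 1/2 4759/5000
2 1 9151/10000
3 3/2 8701/10000
4 2 1673/2000
5 5/2 1659/2000
6 3 8021/10000
DF(2y) = 1673/2000 ≈ 0.836500

step 1 [0.5y] swap r/2=241/4759: DF=(1 − 241/4759·(0))/(1+241/4759) = 4759/5000 ≈ 0.951800
step 2 [1y] bond c/2=3/80: DF=(788087/800000 − 3/80·(0.951800))/(1+3/80) = 9151/10000 ≈ 0.915100
step 3 [1.5y] bond c/2=3/160: DF=(147427/160000 − 3/160·(0.951800+0.915100))/(1+3/160) = 8701/10000 ≈ 0.870100
step 4 [2y] zero: DF = P = 1673/2000 ≈ 0.836500
step 5 [2.5y] zero: DF = P = 1659/2000 ≈ 0.829500
step 6 [3y] swap r/2=1979/52051: DF=(1 − 1979/52051·(0.951800+0.915100+0.870100+0.836500+0.829500))/(1+1979/52051) = 8021/10000 ≈ 0.802100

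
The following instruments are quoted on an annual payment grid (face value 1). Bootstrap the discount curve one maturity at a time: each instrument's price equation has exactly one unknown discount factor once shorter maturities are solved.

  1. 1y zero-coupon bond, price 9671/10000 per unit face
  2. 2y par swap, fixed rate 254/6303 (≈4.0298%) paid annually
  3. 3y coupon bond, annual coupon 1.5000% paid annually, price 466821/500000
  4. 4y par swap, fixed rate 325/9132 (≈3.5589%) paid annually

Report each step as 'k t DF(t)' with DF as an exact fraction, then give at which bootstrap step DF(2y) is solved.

step 1 [1y] zero: DF = P = 9671/10000 ≈ 0.967100
step 2 [2y] swap r/1=254/6303: DF=(1 − 254/6303·(0.967100))/(1+254/6303) = 4619/5000 ≈ 0.923800
step 3 [3y] bond c/1=3/200: DF=(466821/500000 − 3/200·(0.967100+0.923800))/(1+3/200) = 8919/10000 ≈ 0.891900
step 4 [4y] swap r/1=325/9132: DF=(1 − 325/9132·(0.967100+0.923800+0.891900))/(1+325/9132) = 87/100 ≈ 0.870000

1 1 9671/10000
2 2 4619/5000
3 3 8919/10000
4 4 87/100
DF(2y) is solved at step 2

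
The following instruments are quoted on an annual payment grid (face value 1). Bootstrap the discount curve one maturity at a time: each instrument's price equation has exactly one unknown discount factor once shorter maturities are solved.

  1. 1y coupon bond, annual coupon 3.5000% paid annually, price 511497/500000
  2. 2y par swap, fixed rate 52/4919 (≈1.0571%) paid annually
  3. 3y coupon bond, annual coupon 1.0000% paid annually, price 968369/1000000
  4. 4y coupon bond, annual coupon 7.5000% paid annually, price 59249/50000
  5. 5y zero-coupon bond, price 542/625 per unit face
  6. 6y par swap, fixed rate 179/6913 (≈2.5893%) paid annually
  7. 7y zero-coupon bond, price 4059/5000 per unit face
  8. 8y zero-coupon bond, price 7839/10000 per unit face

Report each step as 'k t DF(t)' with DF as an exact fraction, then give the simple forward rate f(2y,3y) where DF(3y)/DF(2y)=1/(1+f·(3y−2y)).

step 1 [1y] bond c/1=7/200: DF=(511497/500000 − 7/200·(0))/(1+7/200) = 2471/2500 ≈ 0.988400
step 2 [2y] swap r/1=52/4919: DF=(1 − 52/4919·(0.988400))/(1+52/4919) = 612/625 ≈ 0.979200
step 3 [3y] bond c/1=1/100: DF=(968369/1000000 − 1/100·(0.988400+0.979200))/(1+1/100) = 9393/10000 ≈ 0.939300
step 4 [4y] bond c/1=3/40: DF=(59249/50000 − 3/40·(0.988400+0.979200+0.939300))/(1+3/40) = 1799/2000 ≈ 0.899500
step 5 [5y] zero: DF = P = 542/625 ≈ 0.867200
step 6 [6y] swap r/1=179/6913: DF=(1 − 179/6913·(0.988400+0.979200+0.939300+0.899500+0.867200))/(1+179/6913) = 1071/1250 ≈ 0.856800
step 7 [7y] zero: DF = P = 4059/5000 ≈ 0.811800
step 8 [8y] zero: DF = P = 7839/10000 ≈ 0.783900

1 1 2471/2500
2 2 612/625
3 3 9393/10000
4 4 1799/2000
5 5 542/625
6 6 1071/1250
7 7 4059/5000
8 8 7839/10000
f(2y,3y) = ((612/625)/(9393/10000) − 1)/(1) = 133/3131 ≈ 4.2478%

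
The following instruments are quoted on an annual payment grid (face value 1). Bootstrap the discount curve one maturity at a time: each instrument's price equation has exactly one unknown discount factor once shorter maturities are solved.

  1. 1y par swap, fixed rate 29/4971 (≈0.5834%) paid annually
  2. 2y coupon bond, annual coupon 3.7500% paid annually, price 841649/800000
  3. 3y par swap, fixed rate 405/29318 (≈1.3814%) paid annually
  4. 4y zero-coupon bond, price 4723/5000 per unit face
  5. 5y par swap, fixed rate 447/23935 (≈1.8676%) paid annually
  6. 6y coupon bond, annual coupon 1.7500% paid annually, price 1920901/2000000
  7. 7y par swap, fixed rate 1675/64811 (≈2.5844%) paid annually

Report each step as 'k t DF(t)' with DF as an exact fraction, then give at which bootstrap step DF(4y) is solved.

step 1 [1y] swap r/1=29/4971: DF=(1 − 29/4971·(0))/(1+29/4971) = 4971/5000 ≈ 0.994200
step 2 [2y] bond c/1=3/80: DF=(841649/800000 − 3/80·(0.994200))/(1+3/80) = 9781/10000 ≈ 0.978100
step 3 [3y] swap r/1=405/29318: DF=(1 − 405/29318·(0.994200+0.978100))/(1+405/29318) = 1919/2000 ≈ 0.959500
step 4 [4y] zero: DF = P = 4723/5000 ≈ 0.944600
step 5 [5y] swap r/1=447/23935: DF=(1 − 447/23935·(0.994200+0.978100+0.959500+0.944600))/(1+447/23935) = 4553/5000 ≈ 0.910600
step 6 [6y] bond c/1=7/400: DF=(1920901/2000000 − 7/400·(0.994200+0.978100+0.959500+0.944600+0.910600))/(1+7/400) = 1077/1250 ≈ 0.861600
step 7 [7y] swap r/1=1675/64811: DF=(1 − 1675/64811·(0.994200+0.978100+0.959500+0.944600+0.910600+0.861600))/(1+1675/64811) = 333/400 ≈ 0.832500

1 1 4971/5000
2 2 9781/10000
3 3 1919/2000
4 4 4723/5000
5 5 4553/5000
6 6 1077/1250
7 7 333/400
DF(4y) is solved at step 4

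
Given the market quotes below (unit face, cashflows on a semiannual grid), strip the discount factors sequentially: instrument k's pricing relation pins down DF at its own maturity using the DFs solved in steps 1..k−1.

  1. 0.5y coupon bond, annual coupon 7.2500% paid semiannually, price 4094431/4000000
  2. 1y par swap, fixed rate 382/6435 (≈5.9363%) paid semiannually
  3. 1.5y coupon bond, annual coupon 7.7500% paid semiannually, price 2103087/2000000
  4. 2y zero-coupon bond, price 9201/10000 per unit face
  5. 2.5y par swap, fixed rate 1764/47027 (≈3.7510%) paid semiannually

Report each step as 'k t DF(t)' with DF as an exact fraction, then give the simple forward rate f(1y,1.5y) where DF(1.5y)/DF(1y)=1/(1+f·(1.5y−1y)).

step 1 [0.5y] bond c/2=29/800: DF=(4094431/4000000 − 29/800·(0))/(1+29/800) = 4939/5000 ≈ 0.987800
step 2 [1y] swap r/2=191/6435: DF=(1 − 191/6435·(0.987800))/(1+191/6435) = 9427/10000 ≈ 0.942700
step 3 [1.5y] bond c/2=31/800: DF=(2103087/2000000 − 31/800·(0.987800+0.942700))/(1+31/800) = 9403/10000 ≈ 0.940300
step 4 [2y] zero: DF = P = 9201/10000 ≈ 0.920100
step 5 [2.5y] swap r/2=882/47027: DF=(1 − 882/47027·(0.987800+0.942700+0.940300+0.920100))/(1+882/47027) = 4559/5000 ≈ 0.911800

1 1/2 4939/5000
2 1 9427/10000
3 3/2 9403/10000
4 2 9201/10000
5 5/2 4559/5000
f(1y,1.5y) = ((9427/10000)/(9403/10000) − 1)/(1/2) = 48/9403 ≈ 0.5105%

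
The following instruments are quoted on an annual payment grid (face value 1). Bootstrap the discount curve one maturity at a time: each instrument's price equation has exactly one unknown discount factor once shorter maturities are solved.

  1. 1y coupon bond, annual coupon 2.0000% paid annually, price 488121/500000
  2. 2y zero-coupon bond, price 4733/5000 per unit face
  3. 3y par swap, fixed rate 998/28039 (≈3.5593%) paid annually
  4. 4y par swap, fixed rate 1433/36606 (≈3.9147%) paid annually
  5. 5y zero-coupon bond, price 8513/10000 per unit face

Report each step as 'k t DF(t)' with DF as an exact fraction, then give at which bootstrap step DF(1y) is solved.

step 1 [1y] bond c/1=1/50: DF=(488121/500000 − 1/50·(0))/(1+1/50) = 9571/10000 ≈ 0.957100
step 2 [2y] zero: DF = P = 4733/5000 ≈ 0.946600
step 3 [3y] swap r/1=998/28039: DF=(1 − 998/28039·(0.957100+0.946600))/(1+998/28039) = 4501/5000 ≈ 0.900200
step 4 [4y] swap r/1=1433/36606: DF=(1 − 1433/36606·(0.957100+0.946600+0.900200))/(1+1433/36606) = 8567/10000 ≈ 0.856700
step 5 [5y] zero: DF = P = 8513/10000 ≈ 0.851300

1 1 9571/10000
2 2 4733/5000
3 3 4501/5000
4 4 8567/10000
5 5 8513/10000
DF(1y) is solved at step 1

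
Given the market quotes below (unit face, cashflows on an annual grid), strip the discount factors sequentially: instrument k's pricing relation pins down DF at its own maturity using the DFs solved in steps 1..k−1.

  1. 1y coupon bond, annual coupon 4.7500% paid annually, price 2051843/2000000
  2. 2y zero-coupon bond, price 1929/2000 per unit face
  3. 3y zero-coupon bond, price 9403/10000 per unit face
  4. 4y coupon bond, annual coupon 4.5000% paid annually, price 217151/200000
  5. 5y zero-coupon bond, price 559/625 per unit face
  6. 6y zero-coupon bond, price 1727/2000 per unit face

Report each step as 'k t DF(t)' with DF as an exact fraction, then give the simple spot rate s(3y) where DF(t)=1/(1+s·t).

step 1 [1y] bond c/1=19/400: DF=(2051843/2000000 − 19/400·(0))/(1+19/400) = 4897/5000 ≈ 0.979400
step 2 [2y] zero: DF = P = 1929/2000 ≈ 0.964500
step 3 [3y] zero: DF = P = 9403/10000 ≈ 0.940300
step 4 [4y] bond c/1=9/200: DF=(217151/200000 − 9/200·(0.979400+0.964500+0.940300))/(1+9/200) = 2287/2500 ≈ 0.914800
step 5 [5y] zero: DF = P = 559/625 ≈ 0.894400
step 6 [6y] zero: DF = P = 1727/2000 ≈ 0.863500

1 1 4897/5000
2 2 1929/2000
3 3 9403/10000
4 4 2287/2500
5 5 559/625
6 6 1727/2000
s(3y) = (1/(9403/10000) − 1)/(3) = 199/9403 ≈ 2.1163%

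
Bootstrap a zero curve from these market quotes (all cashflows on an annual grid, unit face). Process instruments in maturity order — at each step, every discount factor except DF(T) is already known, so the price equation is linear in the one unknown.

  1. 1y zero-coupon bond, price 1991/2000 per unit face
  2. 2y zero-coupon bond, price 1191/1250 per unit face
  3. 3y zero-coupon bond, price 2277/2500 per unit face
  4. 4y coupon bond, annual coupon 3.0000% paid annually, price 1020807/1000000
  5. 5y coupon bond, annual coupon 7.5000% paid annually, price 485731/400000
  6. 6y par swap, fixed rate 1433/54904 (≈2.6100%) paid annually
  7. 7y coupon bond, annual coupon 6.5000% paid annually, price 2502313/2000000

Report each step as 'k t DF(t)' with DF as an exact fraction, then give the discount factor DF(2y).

step 1 [1y] zero: DF = P = 1991/2000 ≈ 0.995500
step 2 [2y] zero: DF = P = 1191/1250 ≈ 0.952800
step 3 [3y] zero: DF = P = 2277/2500 ≈ 0.910800
step 4 [4y] bond c/1=3/100: DF=(1020807/1000000 − 3/100·(0.995500+0.952800+0.910800))/(1+3/100) = 4539/5000 ≈ 0.907800
step 5 [5y] bond c/1=3/40: DF=(485731/400000 − 3/40·(0.995500+0.952800+0.910800+0.907800))/(1+3/40) = 2167/2500 ≈ 0.866800
step 6 [6y] swap r/1=1433/54904: DF=(1 − 1433/54904·(0.995500+0.952800+0.910800+0.907800+0.866800))/(1+1433/54904) = 8567/10000 ≈ 0.856700
step 7 [7y] bond c/1=13/200: DF=(2502313/2000000 − 13/200·(0.995500+0.952800+0.910800+0.907800+0.866800+0.856700))/(1+13/200) = 8397/10000 ≈ 0.839700

1 1 1991/2000
2 2 1191/1250
3 3 2277/2500
4 4 4539/5000
5 5 2167/2500
6 6 8567/10000
7 7 8397/10000
DF(2y) = 1191/1250 ≈ 0.952800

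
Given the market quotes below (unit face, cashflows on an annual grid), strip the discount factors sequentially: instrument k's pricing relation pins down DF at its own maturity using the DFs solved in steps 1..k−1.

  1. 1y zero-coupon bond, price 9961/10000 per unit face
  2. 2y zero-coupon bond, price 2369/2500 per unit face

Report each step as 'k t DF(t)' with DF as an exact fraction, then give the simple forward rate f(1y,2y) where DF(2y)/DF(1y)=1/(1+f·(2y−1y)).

step 1 [1y] zero: DF = P = 9961/10000 ≈ 0.996100
step 2 [2y] zero: DF = P = 2369/2500 ≈ 0.947600

1 1 9961/10000
2 2 2369/2500
f(1y,2y) = ((9961/10000)/(2369/2500) − 1)/(1) = 485/9476 ≈ 5.1182%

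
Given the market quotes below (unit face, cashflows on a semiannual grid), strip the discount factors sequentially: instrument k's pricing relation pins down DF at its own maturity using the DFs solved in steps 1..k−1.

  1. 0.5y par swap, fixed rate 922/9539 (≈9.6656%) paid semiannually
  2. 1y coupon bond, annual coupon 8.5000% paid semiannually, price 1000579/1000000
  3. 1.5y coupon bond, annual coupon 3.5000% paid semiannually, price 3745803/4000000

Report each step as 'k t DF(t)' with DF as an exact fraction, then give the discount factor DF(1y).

1 1/2 9539/10000
2 1 9209/10000
3 3/2 8881/10000
DF(1y) = 9209/10000 ≈ 0.920900

step 1 [0.5y] swap r/2=461/9539: DF=(1 − 461/9539·(0))/(1+461/9539) = 9539/10000 ≈ 0.953900
step 2 [1y] bond c/2=17/400: DF=(1000579/1000000 − 17/400·(0.953900))/(1+17/400) = 9209/10000 ≈ 0.920900
step 3 [1.5y] bond c/2=7/400: DF=(3745803/4000000 − 7/400·(0.953900+0.920900))/(1+7/400) = 8881/10000 ≈ 0.888100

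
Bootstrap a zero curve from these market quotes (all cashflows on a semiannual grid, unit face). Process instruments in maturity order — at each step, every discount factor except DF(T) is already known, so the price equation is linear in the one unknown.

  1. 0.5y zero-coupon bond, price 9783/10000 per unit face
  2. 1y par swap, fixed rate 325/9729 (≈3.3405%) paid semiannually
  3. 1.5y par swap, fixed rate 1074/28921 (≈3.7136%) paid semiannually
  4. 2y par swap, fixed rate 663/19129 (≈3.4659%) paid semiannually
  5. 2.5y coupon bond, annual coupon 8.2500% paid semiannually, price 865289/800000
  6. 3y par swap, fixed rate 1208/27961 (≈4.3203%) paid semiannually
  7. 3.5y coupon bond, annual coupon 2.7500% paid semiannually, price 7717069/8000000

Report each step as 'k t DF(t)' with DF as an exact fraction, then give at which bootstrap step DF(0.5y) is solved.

1 1/2 9783/10000
2 1 387/400
3 3/2 9463/10000
4 2 9337/10000
5 5/2 1109/1250
6 3 1099/1250
7 7/2 8757/10000
DF(0.5y) is solved at step 1

step 1 [0.5y] zero: DF = P = 9783/10000 ≈ 0.978300
step 2 [1y] swap r/2=325/19458: DF=(1 − 325/19458·(0.978300))/(1+325/19458) = 387/400 ≈ 0.967500
step 3 [1.5y] swap r/2=537/28921: DF=(1 − 537/28921·(0.978300+0.967500))/(1+537/28921) = 9463/10000 ≈ 0.946300
step 4 [2y] swap r/2=663/38258: DF=(1 − 663/38258·(0.978300+0.967500+0.946300))/(1+663/38258) = 9337/10000 ≈ 0.933700
step 5 [2.5y] bond c/2=33/800: DF=(865289/800000 − 33/800·(0.978300+0.967500+0.946300+0.933700))/(1+33/800) = 1109/1250 ≈ 0.887200
step 6 [3y] swap r/2=604/27961: DF=(1 − 604/27961·(0.978300+0.967500+0.946300+0.933700+0.887200))/(1+604/27961) = 1099/1250 ≈ 0.879200
step 7 [3.5y] bond c/2=11/800: DF=(7717069/8000000 − 11/800·(0.978300+0.967500+0.946300+0.933700+0.887200+0.879200))/(1+11/800) = 8757/10000 ≈ 0.875700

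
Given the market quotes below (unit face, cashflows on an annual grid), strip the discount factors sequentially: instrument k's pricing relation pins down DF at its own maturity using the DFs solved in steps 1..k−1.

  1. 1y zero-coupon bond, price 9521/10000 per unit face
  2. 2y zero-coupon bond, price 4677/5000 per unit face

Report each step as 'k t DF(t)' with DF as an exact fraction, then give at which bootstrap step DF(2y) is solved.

1 1 9521/10000
2 2 4677/5000
DF(2y) is solved at step 2

step 1 [1y] zero: DF = P = 9521/10000 ≈ 0.952100
step 2 [2y] zero: DF = P = 4677/5000 ≈ 0.935400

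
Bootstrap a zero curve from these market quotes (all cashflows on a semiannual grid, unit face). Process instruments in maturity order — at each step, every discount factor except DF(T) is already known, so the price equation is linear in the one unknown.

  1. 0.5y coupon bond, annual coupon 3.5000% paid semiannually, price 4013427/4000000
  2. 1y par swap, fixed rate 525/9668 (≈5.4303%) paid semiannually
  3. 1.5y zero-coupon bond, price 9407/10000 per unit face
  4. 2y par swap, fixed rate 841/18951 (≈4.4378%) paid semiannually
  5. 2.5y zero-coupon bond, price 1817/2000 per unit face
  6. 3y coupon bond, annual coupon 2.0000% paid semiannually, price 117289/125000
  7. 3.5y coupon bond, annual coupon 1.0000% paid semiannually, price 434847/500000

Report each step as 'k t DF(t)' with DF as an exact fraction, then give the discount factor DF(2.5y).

step 1 [0.5y] bond c/2=7/400: DF=(4013427/4000000 − 7/400·(0))/(1+7/400) = 9861/10000 ≈ 0.986100
step 2 [1y] swap r/2=525/19336: DF=(1 − 525/19336·(0.986100))/(1+525/19336) = 379/400 ≈ 0.947500
step 3 [1.5y] zero: DF = P = 9407/10000 ≈ 0.940700
step 4 [2y] swap r/2=841/37902: DF=(1 − 841/37902·(0.986100+0.947500+0.940700))/(1+841/37902) = 9159/10000 ≈ 0.915900
step 5 [2.5y] zero: DF = P = 1817/2000 ≈ 0.908500
step 6 [3y] bond c/2=1/100: DF=(117289/125000 − 1/100·(0.986100+0.947500+0.940700+0.915900+0.908500))/(1+1/100) = 353/400 ≈ 0.882500
step 7 [3.5y] bond c/2=1/200: DF=(434847/500000 − 1/200·(0.986100+0.947500+0.940700+0.915900+0.908500+0.882500))/(1+1/200) = 1047/1250 ≈ 0.837600

1 1/2 9861/10000
2 1 379/400
3 3/2 9407/10000
4 2 9159/10000
5 5/2 1817/2000
6 3 353/400
7 7/2 1047/1250
DF(2.5y) = 1817/2000 ≈ 0.908500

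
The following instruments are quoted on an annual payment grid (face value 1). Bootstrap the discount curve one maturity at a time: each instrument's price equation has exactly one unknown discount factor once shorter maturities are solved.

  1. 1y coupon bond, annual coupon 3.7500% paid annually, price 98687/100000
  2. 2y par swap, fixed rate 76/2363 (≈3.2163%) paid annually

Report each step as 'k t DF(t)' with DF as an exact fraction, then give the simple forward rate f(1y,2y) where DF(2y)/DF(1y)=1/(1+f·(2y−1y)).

step 1 [1y] bond c/1=3/80: DF=(98687/100000 − 3/80·(0))/(1+3/80) = 1189/1250 ≈ 0.951200
step 2 [2y] swap r/1=76/2363: DF=(1 − 76/2363·(0.951200))/(1+76/2363) = 587/625 ≈ 0.939200

1 1 1189/1250
2 2 587/625
f(1y,2y) = ((1189/1250)/(587/625) − 1)/(1) = 15/1174 ≈ 1.2777%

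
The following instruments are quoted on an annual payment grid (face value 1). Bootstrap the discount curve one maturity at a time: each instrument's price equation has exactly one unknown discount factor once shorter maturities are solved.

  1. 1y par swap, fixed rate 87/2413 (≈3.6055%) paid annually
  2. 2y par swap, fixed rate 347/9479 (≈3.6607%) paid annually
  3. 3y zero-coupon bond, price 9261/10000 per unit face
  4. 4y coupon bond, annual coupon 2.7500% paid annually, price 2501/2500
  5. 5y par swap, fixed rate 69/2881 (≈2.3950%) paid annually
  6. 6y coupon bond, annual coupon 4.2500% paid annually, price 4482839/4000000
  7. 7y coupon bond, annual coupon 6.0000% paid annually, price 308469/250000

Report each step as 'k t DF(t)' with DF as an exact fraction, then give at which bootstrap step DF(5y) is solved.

1 1 2413/2500
2 2 4653/5000
3 3 9261/10000
4 4 8981/10000
5 5 556/625
6 6 8871/10000
7 7 8529/10000
DF(5y) is solved at step 5

step 1 [1y] swap r/1=87/2413: DF=(1 − 87/2413·(0))/(1+87/2413) = 2413/2500 ≈ 0.965200
step 2 [2y] swap r/1=347/9479: DF=(1 − 347/9479·(0.965200))/(1+347/9479) = 4653/5000 ≈ 0.930600
step 3 [3y] zero: DF = P = 9261/10000 ≈ 0.926100
step 4 [4y] bond c/1=11/400: DF=(2501/2500 − 11/400·(0.965200+0.930600+0.926100))/(1+11/400) = 8981/10000 ≈ 0.898100
step 5 [5y] swap r/1=69/2881: DF=(1 − 69/2881·(0.965200+0.930600+0.926100+0.898100))/(1+69/2881) = 556/625 ≈ 0.889600
step 6 [6y] bond c/1=17/400: DF=(4482839/4000000 − 17/400·(0.965200+0.930600+0.926100+0.898100+0.889600))/(1+17/400) = 8871/10000 ≈ 0.887100
step 7 [7y] bond c/1=3/50: DF=(308469/250000 − 3/50·(0.965200+0.930600+0.926100+0.898100+0.889600+0.887100))/(1+3/50) = 8529/10000 ≈ 0.852900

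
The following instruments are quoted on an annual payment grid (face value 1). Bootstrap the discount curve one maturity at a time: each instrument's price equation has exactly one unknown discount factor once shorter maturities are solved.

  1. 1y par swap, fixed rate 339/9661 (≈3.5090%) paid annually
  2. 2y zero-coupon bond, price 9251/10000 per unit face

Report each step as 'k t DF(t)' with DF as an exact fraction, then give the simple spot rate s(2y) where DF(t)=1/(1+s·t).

1 1 9661/10000
2 2 9251/10000
s(2y) = (1/(9251/10000) − 1)/(2) = 749/18502 ≈ 4.0482%

step 1 [1y] swap r/1=339/9661: DF=(1 − 339/9661·(0))/(1+339/9661) = 9661/10000 ≈ 0.966100
step 2 [2y] zero: DF = P = 9251/10000 ≈ 0.925100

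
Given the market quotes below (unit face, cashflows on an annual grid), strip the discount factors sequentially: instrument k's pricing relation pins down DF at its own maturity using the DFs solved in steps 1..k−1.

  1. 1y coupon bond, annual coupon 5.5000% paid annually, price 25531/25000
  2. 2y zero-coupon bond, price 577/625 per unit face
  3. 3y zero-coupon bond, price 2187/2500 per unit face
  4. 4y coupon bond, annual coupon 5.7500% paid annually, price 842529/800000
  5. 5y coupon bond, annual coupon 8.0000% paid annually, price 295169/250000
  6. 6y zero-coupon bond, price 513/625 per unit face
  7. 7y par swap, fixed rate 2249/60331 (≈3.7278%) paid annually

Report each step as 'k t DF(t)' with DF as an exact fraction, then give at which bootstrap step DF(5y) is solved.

step 1 [1y] bond c/1=11/200: DF=(25531/25000 − 11/200·(0))/(1+11/200) = 121/125 ≈ 0.968000
step 2 [2y] zero: DF = P = 577/625 ≈ 0.923200
step 3 [3y] zero: DF = P = 2187/2500 ≈ 0.874800
step 4 [4y] bond c/1=23/400: DF=(842529/800000 − 23/400·(0.968000+0.923200+0.874800))/(1+23/400) = 1691/2000 ≈ 0.845500
step 5 [5y] bond c/1=2/25: DF=(295169/250000 − 2/25·(0.968000+0.923200+0.874800+0.845500))/(1+2/25) = 8257/10000 ≈ 0.825700
step 6 [6y] zero: DF = P = 513/625 ≈ 0.820800
step 7 [7y] swap r/1=2249/60331: DF=(1 − 2249/60331·(0.968000+0.923200+0.874800+0.845500+0.825700+0.820800))/(1+2249/60331) = 7751/10000 ≈ 0.775100

1 1 121/125
2 2 577/625
3 3 2187/2500
4 4 1691/2000
5 5 8257/10000
6 6 513/625
7 7 7751/10000
DF(5y) is solved at step 5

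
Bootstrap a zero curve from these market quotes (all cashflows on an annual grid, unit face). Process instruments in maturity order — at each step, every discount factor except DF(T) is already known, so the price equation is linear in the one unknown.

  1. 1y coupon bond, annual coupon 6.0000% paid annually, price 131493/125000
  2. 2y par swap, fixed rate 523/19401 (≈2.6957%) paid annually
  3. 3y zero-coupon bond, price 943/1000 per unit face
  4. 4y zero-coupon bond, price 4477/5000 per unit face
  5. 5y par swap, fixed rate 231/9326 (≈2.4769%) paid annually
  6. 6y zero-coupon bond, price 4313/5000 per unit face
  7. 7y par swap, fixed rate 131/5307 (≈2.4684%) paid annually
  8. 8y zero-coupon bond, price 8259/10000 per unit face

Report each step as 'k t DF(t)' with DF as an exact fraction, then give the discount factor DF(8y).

1 1 2481/2500
2 2 9477/10000
3 3 943/1000
4 4 4477/5000
5 5 1769/2000
6 6 4313/5000
7 7 2107/2500
8 8 8259/10000
DF(8y) = 8259/10000 ≈ 0.825900

step 1 [1y] bond c/1=3/50: DF=(131493/125000 − 3/50·(0))/(1+3/50) = 2481/2500 ≈ 0.992400
step 2 [2y] swap r/1=523/19401: DF=(1 − 523/19401·(0.992400))/(1+523/19401) = 9477/10000 ≈ 0.947700
step 3 [3y] zero: DF = P = 943/1000 ≈ 0.943000
step 4 [4y] zero: DF = P = 4477/5000 ≈ 0.895400
step 5 [5y] swap r/1=231/9326: DF=(1 − 231/9326·(0.992400+0.947700+0.943000+0.895400))/(1+231/9326) = 1769/2000 ≈ 0.884500
step 6 [6y] zero: DF = P = 4313/5000 ≈ 0.862600
step 7 [7y] swap r/1=131/5307: DF=(1 − 131/5307·(0.992400+0.947700+0.943000+0.895400+0.884500+0.862600))/(1+131/5307) = 2107/2500 ≈ 0.842800
step 8 [8y] zero: DF = P = 8259/10000 ≈ 0.825900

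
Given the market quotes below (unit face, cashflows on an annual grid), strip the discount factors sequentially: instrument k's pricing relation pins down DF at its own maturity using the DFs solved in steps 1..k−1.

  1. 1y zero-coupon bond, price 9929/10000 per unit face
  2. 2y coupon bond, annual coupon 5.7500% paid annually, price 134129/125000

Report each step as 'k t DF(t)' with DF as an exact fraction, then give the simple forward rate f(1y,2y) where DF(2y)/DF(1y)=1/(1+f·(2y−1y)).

step 1 [1y] zero: DF = P = 9929/10000 ≈ 0.992900
step 2 [2y] bond c/1=23/400: DF=(134129/125000 − 23/400·(0.992900))/(1+23/400) = 9607/10000 ≈ 0.960700

1 1 9929/10000
2 2 9607/10000
f(1y,2y) = ((9929/10000)/(9607/10000) − 1)/(1) = 322/9607 ≈ 3.3517%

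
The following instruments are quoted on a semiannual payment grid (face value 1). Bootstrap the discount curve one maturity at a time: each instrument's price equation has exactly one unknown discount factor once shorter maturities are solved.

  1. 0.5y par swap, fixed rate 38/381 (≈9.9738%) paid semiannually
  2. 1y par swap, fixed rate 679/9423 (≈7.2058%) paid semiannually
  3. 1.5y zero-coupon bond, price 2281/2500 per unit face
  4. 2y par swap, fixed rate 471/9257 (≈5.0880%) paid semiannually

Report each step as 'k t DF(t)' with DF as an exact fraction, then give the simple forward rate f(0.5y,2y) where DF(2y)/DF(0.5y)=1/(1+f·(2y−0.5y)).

step 1 [0.5y] swap r/2=19/381: DF=(1 − 19/381·(0))/(1+19/381) = 381/400 ≈ 0.952500
step 2 [1y] swap r/2=679/18846: DF=(1 − 679/18846·(0.952500))/(1+679/18846) = 9321/10000 ≈ 0.932100
step 3 [1.5y] zero: DF = P = 2281/2500 ≈ 0.912400
step 4 [2y] swap r/2=471/18514: DF=(1 − 471/18514·(0.952500+0.932100+0.912400))/(1+471/18514) = 4529/5000 ≈ 0.905800

1 1/2 381/400
2 1 9321/10000
3 3/2 2281/2500
4 2 4529/5000
f(0.5y,2y) = ((381/400)/(4529/5000) − 1)/(3/2) = 467/13587 ≈ 3.4371%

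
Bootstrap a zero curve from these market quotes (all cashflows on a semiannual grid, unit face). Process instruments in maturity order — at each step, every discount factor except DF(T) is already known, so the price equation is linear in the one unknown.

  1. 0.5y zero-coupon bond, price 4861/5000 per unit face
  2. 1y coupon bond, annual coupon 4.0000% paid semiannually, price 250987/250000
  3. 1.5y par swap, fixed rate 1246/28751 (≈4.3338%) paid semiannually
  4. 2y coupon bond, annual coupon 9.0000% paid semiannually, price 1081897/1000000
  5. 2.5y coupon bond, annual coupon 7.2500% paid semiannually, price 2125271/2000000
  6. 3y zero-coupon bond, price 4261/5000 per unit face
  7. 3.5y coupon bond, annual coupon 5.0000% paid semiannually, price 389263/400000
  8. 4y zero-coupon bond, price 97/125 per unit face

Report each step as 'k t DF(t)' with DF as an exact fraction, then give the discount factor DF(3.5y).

step 1 [0.5y] zero: DF = P = 4861/5000 ≈ 0.972200
step 2 [1y] bond c/2=1/50: DF=(250987/250000 − 1/50·(0.972200))/(1+1/50) = 2413/2500 ≈ 0.965200
step 3 [1.5y] swap r/2=623/28751: DF=(1 − 623/28751·(0.972200+0.965200))/(1+623/28751) = 9377/10000 ≈ 0.937700
step 4 [2y] bond c/2=9/200: DF=(1081897/1000000 − 9/200·(0.972200+0.965200+0.937700))/(1+9/200) = 1823/2000 ≈ 0.911500
step 5 [2.5y] bond c/2=29/800: DF=(2125271/2000000 − 29/800·(0.972200+0.965200+0.937700+0.911500))/(1+29/800) = 893/1000 ≈ 0.893000
step 6 [3y] zero: DF = P = 4261/5000 ≈ 0.852200
step 7 [3.5y] bond c/2=1/40: DF=(389263/400000 − 1/40·(0.972200+0.965200+0.937700+0.911500+0.893000+0.852200))/(1+1/40) = 1629/2000 ≈ 0.814500
step 8 [4y] zero: DF = P = 97/125 ≈ 0.776000

1 1/2 4861/5000
2 1 2413/2500
3 3/2 9377/10000
4 2 1823/2000
5 5/2 893/1000
6 3 4261/5000
7 7/2 1629/2000
8 4 97/125
DF(3.5y) = 1629/2000 ≈ 0.814500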